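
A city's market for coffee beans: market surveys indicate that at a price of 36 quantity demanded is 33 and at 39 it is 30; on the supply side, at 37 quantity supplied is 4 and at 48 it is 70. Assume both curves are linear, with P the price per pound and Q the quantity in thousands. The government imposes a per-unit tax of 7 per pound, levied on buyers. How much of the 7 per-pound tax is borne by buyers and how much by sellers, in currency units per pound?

Demand slope: (30 − 33)/(39 − 36) = -1, so Qd = 69 − P.
Supply slope: (70 − 4)/(48 − 37) = 6, so Qs = 6P − 218.
Before the tax: set 69 − P = 6P − 218 → P* = 41, Q* = 28.
With the tax collected from buyers, demand (in seller-price terms) shifts: Qd = 69 − (P + 7).
New equilibrium: buyers pay 47, sellers receive 40, Q = 22. (Wedge: Pb − Ps = 7.)
Burden on buyers: 6; on sellers: 1. (They sum to 7.)

Buyers bear 6 per pound; sellers bear 1 per pound.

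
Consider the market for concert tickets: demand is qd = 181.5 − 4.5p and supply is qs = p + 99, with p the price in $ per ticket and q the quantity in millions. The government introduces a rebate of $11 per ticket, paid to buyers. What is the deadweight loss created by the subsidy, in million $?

Deadweight loss = $49.5 million.

Before the subsidy: set 181.5 − 4.5p = p + 99 → p* = $15, q* = 114.
With a per-unit subsidy paid to buyers, each effectively pays p − 11, so demand becomes qd = 181.5 − 4.5(p − 11).
New equilibrium: buyers pay $13, suppliers receive $24, q = 123. (Wedge: pb − ps = −11.)
Quantity rises by |ΔQ| = |114 − 123| = 9.
DWL = ½ · t · |ΔQ| = ½ · 11 · 9 = $49.5.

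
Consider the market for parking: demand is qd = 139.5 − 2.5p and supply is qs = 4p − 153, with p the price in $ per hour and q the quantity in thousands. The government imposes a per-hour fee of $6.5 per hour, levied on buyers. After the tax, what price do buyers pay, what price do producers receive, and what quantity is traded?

Buyers pay $49; producers receive $42.5; quantity = 17.

Before the tax: set 139.5 − 2.5p = 4p − 153 → p* = $45, q* = 27.
With the tax collected from buyers, demand (in seller-price terms) shifts: qd = 139.5 − 2.5(p + 6.5).
Solving gives q = 17 with buyers paying $49 and producers receiving $42.5 (the $6.5 wedge).
The less price-elastic side of the market bears the larger share of a per-unit tax.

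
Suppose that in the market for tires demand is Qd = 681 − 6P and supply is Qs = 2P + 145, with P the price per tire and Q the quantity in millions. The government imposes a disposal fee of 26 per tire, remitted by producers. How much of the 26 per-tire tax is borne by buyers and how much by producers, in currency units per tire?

Buyers bear 6.5 per tire; producers bear 19.5 per tire.

Before the tax: set 681 − 6P = 2P + 145 → P* = 67, Q* = 279.
With the tax collected from producers, supply shifts: Qs = 2(P − 26) + 145.
Solving gives Q = 240 with buyers paying 73.5 and producers receiving 47.5 (the 26 wedge).
Burden on buyers: 6.5; on producers: 19.5. (They sum to 26.)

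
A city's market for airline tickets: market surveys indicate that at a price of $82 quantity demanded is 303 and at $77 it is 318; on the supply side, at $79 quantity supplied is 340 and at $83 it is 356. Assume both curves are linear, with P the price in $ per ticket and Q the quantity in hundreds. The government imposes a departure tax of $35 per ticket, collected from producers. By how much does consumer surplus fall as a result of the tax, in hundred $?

Demand slope: (318 − 303)/(77 − 82) = -3, so Qd = 549 − 3P.
Supply slope: (356 − 340)/(83 − 79) = 4, so Qs = 4P + 24.
Before the tax: set 549 − 3P = 4P + 24 → P* = $75, Q* = 324.
With the tax collected from producers, supply shifts: Qs = 4(P − 35) + 24.
Solving gives Q = 264 with consumers paying $95 and producers receiving $60 (the $35 wedge).
ΔCS is the trapezoid between Q = 264 and Q = 324 of height $20: ½ · (324 + 264) · 20 = $5880.

Consumer surplus falls by $5880 hundred.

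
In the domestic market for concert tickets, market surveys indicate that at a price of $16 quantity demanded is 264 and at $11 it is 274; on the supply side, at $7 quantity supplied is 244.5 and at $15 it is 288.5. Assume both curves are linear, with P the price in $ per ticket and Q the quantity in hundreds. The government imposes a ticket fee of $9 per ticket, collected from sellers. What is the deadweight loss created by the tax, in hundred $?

Demand slope: (274 − 264)/(11 − 16) = -2, so Qd = 296 − 2P.
Supply slope: (288.5 − 244.5)/(15 − 7) = 5.5, so Qs = 5.5P + 206.
Before the tax: set 296 − 2P = 5.5P + 206 → P* = $12, Q* = 272.
With the tax collected from sellers, supply shifts: Qs = 5.5(P − 9) + 206.
Solving gives Q = 258.8 with buyers paying $18.6 and sellers receiving $9.6 (the $9 wedge).
Quantity falls by |ΔQ| = |272 − 258.8| = 13.2.
DWL = ½ · t · |ΔQ| = ½ · 9 · 13.2 = $59.4.

Deadweight loss = $59.4 hundred.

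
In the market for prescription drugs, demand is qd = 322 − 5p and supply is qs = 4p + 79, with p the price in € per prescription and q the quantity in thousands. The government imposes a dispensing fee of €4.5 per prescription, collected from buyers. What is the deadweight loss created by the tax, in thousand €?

Without the tax, 322 − 5p = 4p + 79 gives 9p = 243, so p* = €27 and q* = 187.
With the tax collected from buyers, demand (in seller-price terms) shifts: qd = 322 − 5(p + 4.5).
Solving gives q = 177 with buyers paying €29 and producers receiving €24.5 (the €4.5 wedge).
Quantity falls by |ΔQ| = |187 − 177| = 10.
DWL = ½ · t · |ΔQ| = ½ · 4.5 · 10 = €22.5.

Deadweight loss = €22.5 thousand.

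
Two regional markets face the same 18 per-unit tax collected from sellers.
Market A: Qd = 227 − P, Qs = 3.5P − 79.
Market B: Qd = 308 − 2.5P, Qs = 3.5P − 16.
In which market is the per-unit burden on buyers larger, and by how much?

Market A, by 3.5.

Market A: pre-tax P* = 68, Q* = 159; post-tax Q = 145; per-unit burden on buyers = 14.
Market B: pre-tax P* = 54, Q* = 173; post-tax Q = 146.75; per-unit burden on buyers = 10.5.
Difference: 14 vs 10.5 → market A is larger by 3.5.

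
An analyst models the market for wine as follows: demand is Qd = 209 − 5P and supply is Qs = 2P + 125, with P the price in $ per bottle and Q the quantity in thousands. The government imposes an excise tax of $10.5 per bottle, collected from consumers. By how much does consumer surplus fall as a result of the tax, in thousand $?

Consumer surplus falls by $424.5 thousand.

Without the tax, 209 − 5P = 2P + 125 gives 7P = 84, so P* = $12 and Q* = 149.
With the tax collected from consumers, demand (in seller-price terms) shifts: Qd = 209 − 5(P + 10.5).
New equilibrium: consumers pay $15, producers receive $4.5, Q = 134. (Wedge: Pb − Ps = 10.5.)
ΔCS is the trapezoid between Q = 134 and Q = 149 of height $3: ½ · (149 + 134) · 3 = $424.5.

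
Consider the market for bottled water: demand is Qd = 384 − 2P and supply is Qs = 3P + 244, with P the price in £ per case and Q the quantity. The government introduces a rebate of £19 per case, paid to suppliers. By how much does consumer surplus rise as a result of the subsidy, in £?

Consumer surplus rises by £3869.16.

Before the subsidy: set 384 − 2P = 3P + 244 → P* = £28, Q* = 328.
With a per-unit subsidy paid to suppliers, each receives P + 19 per unit sold, so supply becomes Qs = 3(P + 19) + 244.
New equilibrium: consumers pay £16.6, suppliers receive £35.6, Q = 350.8. (Wedge: Pb − Ps = −19.)
ΔCS is the trapezoid between Q = 350.8 and Q = 328 of height £11.4: ½ · (328 + 350.8) · 11.4 = £3869.16.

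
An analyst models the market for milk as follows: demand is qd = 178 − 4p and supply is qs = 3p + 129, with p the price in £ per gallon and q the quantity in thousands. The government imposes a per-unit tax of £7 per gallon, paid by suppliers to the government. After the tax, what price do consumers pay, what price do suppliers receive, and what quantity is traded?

Before the tax: set 178 − 4p = 3p + 129 → p* = £7, q* = 150.
With the tax collected from suppliers, supply shifts: qs = 3(p − 7) + 129.
Solving gives q = 138 with consumers paying £10 and suppliers receiving £3 (the £7 wedge).

Consumers pay £10; suppliers receive £3; quantity = 138.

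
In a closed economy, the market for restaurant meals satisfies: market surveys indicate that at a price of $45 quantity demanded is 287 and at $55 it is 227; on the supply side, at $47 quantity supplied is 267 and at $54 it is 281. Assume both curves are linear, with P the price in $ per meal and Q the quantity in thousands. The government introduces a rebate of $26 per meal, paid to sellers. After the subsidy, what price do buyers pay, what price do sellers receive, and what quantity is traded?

Buyers pay $41.5; sellers receive $67.5; quantity = 308.

Demand slope: (227 − 287)/(55 − 45) = -6, so Qd = 557 − 6P.
Supply slope: (281 − 267)/(54 − 47) = 2, so Qs = 2P + 173.
Without the subsidy, 557 − 6P = 2P + 173 gives 8P = 384, so P* = $48 and Q* = 269.
With a per-unit subsidy paid to sellers, each receives P + 26 per unit sold, so supply becomes Qs = 2(P + 26) + 173.
New equilibrium: buyers pay $41.5, sellers receive $67.5, Q = 308. (Wedge: Pb − Ps = −26.)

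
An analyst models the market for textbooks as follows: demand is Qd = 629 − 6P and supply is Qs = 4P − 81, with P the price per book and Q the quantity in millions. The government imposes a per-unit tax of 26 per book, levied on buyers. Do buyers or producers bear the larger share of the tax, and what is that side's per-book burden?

Producers bear the larger share: 15.6 per book.

Before the tax: set 629 − 6P = 4P − 81 → P* = 71, Q* = 203.
With the tax collected from buyers, demand (in seller-price terms) shifts: Qd = 629 − 6(P + 26).
Solving gives Q = 140.6 with buyers paying 81.4 and producers receiving 55.4 (the 26 wedge).
Per-book burden: buyers 10.4, producers 15.6.
Producers take the larger share because supply is less price-elastic here (demand slope 6 vs supply slope 4).
The less price-elastic side of the market bears the larger share of a per-unit tax.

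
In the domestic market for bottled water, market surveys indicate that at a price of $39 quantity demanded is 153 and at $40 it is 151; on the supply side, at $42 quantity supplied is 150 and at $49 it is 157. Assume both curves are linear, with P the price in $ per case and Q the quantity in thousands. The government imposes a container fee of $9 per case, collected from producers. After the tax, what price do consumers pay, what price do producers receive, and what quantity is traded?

Demand slope: (151 − 153)/(40 − 39) = -2, so Qd = 231 − 2P.
Supply slope: (157 − 150)/(49 − 42) = 1, so Qs = P + 108.
Before the tax: set 231 − 2P = P + 108 → P* = $41, Q* = 149.
With the tax collected from producers, supply shifts: Qs = (P − 9) + 108.
Solving gives Q = 143 with consumers paying $44 and producers receiving $35 (the $9 wedge).
The less price-elastic side of the market bears the larger share of a per-unit tax.

Consumers pay $44; producers receive $35; quantity = 143.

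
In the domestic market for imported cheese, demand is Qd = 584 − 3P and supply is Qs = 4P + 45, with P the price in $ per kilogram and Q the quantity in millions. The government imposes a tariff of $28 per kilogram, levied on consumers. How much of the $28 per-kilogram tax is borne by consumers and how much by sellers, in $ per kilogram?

Before the tax: set 584 − 3P = 4P + 45 → P* = $77, Q* = 353.
With the tax collected from consumers, demand (in seller-price terms) shifts: Qd = 584 − 3(P + 28).
Solving gives Q = 305 with consumers paying $93 and sellers receiving $65 (the $28 wedge).
Burden on consumers: $16; on sellers: $12. (They sum to $28.)

Consumers bear $16 per kilogram; sellers bear $12 per kilogram.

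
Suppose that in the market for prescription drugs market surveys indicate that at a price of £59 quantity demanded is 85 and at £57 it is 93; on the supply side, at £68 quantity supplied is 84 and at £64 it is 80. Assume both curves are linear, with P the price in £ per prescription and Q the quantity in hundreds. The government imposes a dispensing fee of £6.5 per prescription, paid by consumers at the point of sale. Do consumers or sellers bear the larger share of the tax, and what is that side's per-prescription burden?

Sellers bear the larger share: £5.2 per prescription.

Demand slope: (93 − 85)/(57 − 59) = -4, so Qd = 321 − 4P.
Supply slope: (80 − 84)/(64 − 68) = 1, so Qs = P + 16.
Without the tax, 321 − 4P = P + 16 gives 5P = 305, so P* = £61 and Q* = 77.
With the tax collected from consumers, demand (in seller-price terms) shifts: Qd = 321 − 4(P + 6.5).
Solving gives Q = 71.8 with consumers paying £62.3 and sellers receiving £55.8 (the £6.5 wedge).
Per-prescription burden: consumers £1.3, sellers £5.2.
Sellers take the larger share because supply is less price-elastic here (demand slope 4 vs supply slope 1).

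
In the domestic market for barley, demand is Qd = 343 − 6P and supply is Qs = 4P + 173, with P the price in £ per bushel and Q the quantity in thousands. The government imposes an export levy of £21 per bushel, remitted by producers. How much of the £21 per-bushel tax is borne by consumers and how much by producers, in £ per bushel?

Without the tax, 343 − 6P = 4P + 173 gives 10P = 170, so P* = £17 and Q* = 241.
With the tax collected from producers, supply shifts: Qs = 4(P − 21) + 173.
New equilibrium: consumers pay £25.4, producers receive £4.4, Q = 190.6. (Wedge: Pb − Ps = 21.)
Burden on consumers: £8.4; on producers: £12.6. (They sum to £21.)

Consumers bear £8.4 per bushel; producers bear £12.6 per bushel.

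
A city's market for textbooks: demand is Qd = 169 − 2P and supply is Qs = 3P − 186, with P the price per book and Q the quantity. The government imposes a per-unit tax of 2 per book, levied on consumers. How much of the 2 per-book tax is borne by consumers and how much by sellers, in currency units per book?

Consumers bear 1.2 per book; sellers bear 0.8 per book.

Without the tax, 169 − 2P = 3P − 186 gives 5P = 355, so P* = 71 and Q* = 27.
With the tax collected from consumers, demand (in seller-price terms) shifts: Qd = 169 − 2(P + 2).
New equilibrium: consumers pay 72.2, sellers receive 70.2, Q = 24.6. (Wedge: Pb − Ps = 2.)
Burden on consumers: 1.2; on sellers: 0.8. (They sum to 2.)
The less price-elastic side of the market bears the larger share of a per-unit tax.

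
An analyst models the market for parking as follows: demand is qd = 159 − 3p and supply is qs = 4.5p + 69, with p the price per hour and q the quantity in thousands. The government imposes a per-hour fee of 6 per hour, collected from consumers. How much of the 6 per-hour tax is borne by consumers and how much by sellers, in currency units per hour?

Without the tax, 159 − 3p = 4.5p + 69 gives 7.5p = 90, so p* = 12 and q* = 123.
With the tax collected from consumers, demand (in seller-price terms) shifts: qd = 159 − 3(p + 6).
Solving gives q = 112.2 with consumers paying 15.6 and sellers receiving 9.6 (the 6 wedge).
Burden on consumers: 3.6; on sellers: 2.4. (They sum to 6.)

Consumers bear 3.6 per hour; sellers bear 2.4 per hour.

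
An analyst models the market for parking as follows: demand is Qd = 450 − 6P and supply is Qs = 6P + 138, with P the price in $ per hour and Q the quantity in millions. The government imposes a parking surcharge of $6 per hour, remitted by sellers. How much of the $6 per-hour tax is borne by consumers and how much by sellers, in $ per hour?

Without the tax, 450 − 6P = 6P + 138 gives 12P = 312, so P* = $26 and Q* = 294.
With the tax collected from sellers, supply shifts: Qs = 6(P − 6) + 138.
New equilibrium: consumers pay $29, sellers receive $23, Q = 276. (Wedge: Pb − Ps = 6.)
Burden on consumers: $3; on sellers: $3. (They sum to $6.)

Consumers bear $3 per hour; sellers bear $3 per hour.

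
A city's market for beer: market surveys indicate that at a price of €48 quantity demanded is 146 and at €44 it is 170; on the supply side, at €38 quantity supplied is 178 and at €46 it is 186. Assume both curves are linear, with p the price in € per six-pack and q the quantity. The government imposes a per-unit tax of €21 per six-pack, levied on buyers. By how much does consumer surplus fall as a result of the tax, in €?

Consumer surplus falls by €519.

Demand slope: (170 − 146)/(44 − 48) = -6, so qd = 434 − 6p.
Supply slope: (186 − 178)/(46 − 38) = 1, so qs = p + 140.
Without the tax, 434 − 6p = p + 140 gives 7p = 294, so p* = €42 and q* = 182.
With the tax collected from buyers, demand (in seller-price terms) shifts: qd = 434 − 6(p + 21).
Solving gives q = 164 with buyers paying €45 and sellers receiving €24 (the €21 wedge).
ΔCS is the trapezoid between Q = 164 and Q = 182 of height €3: ½ · (182 + 164) · 3 = €519.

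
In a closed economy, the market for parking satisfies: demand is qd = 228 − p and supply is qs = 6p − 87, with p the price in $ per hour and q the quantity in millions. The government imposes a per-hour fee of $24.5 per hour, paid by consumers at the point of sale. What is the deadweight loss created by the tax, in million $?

Before the tax: set 228 − p = 6p − 87 → p* = $45, q* = 183.
With the tax collected from consumers, demand (in seller-price terms) shifts: qd = 228 − (p + 24.5).
New equilibrium: consumers pay $66, producers receive $41.5, q = 162. (Wedge: pb − ps = 24.5.)
Quantity falls by |ΔQ| = |183 − 162| = 21.
DWL = ½ · t · |ΔQ| = ½ · 24.5 · 21 = $257.25.

Deadweight loss = $257.25 million.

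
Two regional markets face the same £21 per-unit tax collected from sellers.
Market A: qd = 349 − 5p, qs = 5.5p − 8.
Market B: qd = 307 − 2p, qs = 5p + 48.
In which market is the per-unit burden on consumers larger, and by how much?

Market B, by £4.

Market A: pre-tax p* = £34, q* = 179; post-tax q = 124; per-unit burden on consumers = £11.
Market B: pre-tax p* = £37, q* = 233; post-tax q = 203; per-unit burden on consumers = £15.
Difference: £11 vs £15 → market B is larger by £4.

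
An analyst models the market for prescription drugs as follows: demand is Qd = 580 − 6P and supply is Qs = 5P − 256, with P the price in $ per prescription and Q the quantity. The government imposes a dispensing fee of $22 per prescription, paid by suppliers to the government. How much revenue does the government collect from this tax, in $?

Tax revenue = $1408.

Without the tax, 580 − 6P = 5P − 256 gives 11P = 836, so P* = $76 and Q* = 124.
With the tax collected from suppliers, supply shifts: Qs = 5(P − 22) − 256.
New equilibrium: consumers pay $86, suppliers receive $64, Q = 64. (Wedge: Pb − Ps = 22.)
Revenue = t · Q = 22 · 64 = $1408.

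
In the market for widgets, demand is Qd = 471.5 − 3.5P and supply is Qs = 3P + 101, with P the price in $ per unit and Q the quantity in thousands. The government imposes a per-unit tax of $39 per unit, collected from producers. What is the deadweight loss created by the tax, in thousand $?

Deadweight loss = $1228.5 thousand.

Before the tax: set 471.5 − 3.5P = 3P + 101 → P* = $57, Q* = 272.
With the tax collected from producers, supply shifts: Qs = 3(P − 39) + 101.
Solving gives Q = 209 with consumers paying $75 and producers receiving $36 (the $39 wedge).
Quantity falls by |ΔQ| = |272 − 209| = 63.
DWL = ½ · t · |ΔQ| = ½ · 39 · 63 = $1228.5.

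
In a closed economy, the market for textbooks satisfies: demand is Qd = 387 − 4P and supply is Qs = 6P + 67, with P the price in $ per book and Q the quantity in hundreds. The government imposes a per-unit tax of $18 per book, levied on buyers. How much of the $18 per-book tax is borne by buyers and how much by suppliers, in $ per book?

Buyers bear $10.8 per book; suppliers bear $7.2 per book.

Before the tax: set 387 − 4P = 6P + 67 → P* = $32, Q* = 259.
With the tax collected from buyers, demand (in seller-price terms) shifts: Qd = 387 − 4(P + 18).
Solving gives Q = 215.8 with buyers paying $42.8 and suppliers receiving $24.8 (the $18 wedge).
Burden on buyers: $10.8; on suppliers: $7.2. (They sum to $18.)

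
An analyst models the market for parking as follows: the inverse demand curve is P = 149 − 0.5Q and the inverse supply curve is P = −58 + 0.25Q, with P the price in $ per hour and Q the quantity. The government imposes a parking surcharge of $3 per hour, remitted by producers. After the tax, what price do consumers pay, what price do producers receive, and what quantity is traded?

Consumers pay $13; producers receive $10; quantity = 272.

Inverting to Q(P) form: Qd = 298 − 2P; Qs = 4P + 232.
Before the tax: set 298 − 2P = 4P + 232 → P* = $11, Q* = 276.
With the tax collected from producers, supply shifts: Qs = 4(P − 3) + 232.
New equilibrium: consumers pay $13, producers receive $10, Q = 272. (Wedge: Pb − Ps = 3.)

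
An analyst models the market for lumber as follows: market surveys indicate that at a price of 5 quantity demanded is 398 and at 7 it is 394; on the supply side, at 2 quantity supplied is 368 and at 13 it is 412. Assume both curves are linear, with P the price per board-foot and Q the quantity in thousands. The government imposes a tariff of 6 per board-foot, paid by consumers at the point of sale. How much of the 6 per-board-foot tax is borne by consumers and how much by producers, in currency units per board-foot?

Consumers bear 4 per board-foot; producers bear 2 per board-foot.

Demand slope: (394 − 398)/(7 − 5) = -2, so Qd = 408 − 2P.
Supply slope: (412 − 368)/(13 − 2) = 4, so Qs = 4P + 360.
Without the tax, 408 − 2P = 4P + 360 gives 6P = 48, so P* = 8 and Q* = 392.
With the tax collected from consumers, demand (in seller-price terms) shifts: Qd = 408 − 2(P + 6).
Solving gives Q = 384 with consumers paying 12 and producers receiving 6 (the 6 wedge).
Burden on consumers: 4; on producers: 2. (They sum to 6.)
The less price-elastic side of the market bears the larger share of a per-unit tax.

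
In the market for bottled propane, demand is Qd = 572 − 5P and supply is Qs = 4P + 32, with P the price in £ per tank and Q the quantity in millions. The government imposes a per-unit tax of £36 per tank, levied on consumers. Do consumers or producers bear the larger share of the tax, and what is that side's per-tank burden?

Producers bear the larger share: £20 per tank.

Without the tax, 572 − 5P = 4P + 32 gives 9P = 540, so P* = £60 and Q* = 272.
With the tax collected from consumers, demand (in seller-price terms) shifts: Qd = 572 − 5(P + 36).
New equilibrium: consumers pay £76, producers receive £40, Q = 192. (Wedge: Pb − Ps = 36.)
Per-tank burden: consumers £16, producers £20.
Producers take the larger share because supply is less price-elastic here (demand slope 5 vs supply slope 4).
The less price-elastic side of the market bears the larger share of a per-unit tax.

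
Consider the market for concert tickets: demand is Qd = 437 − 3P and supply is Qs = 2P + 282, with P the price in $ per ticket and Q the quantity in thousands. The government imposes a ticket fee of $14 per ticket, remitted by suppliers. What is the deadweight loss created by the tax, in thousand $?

Without the tax, 437 − 3P = 2P + 282 gives 5P = 155, so P* = $31 and Q* = 344.
With the tax collected from suppliers, supply shifts: Qs = 2(P − 14) + 282.
Solving gives Q = 327.2 with buyers paying $36.6 and suppliers receiving $22.6 (the $14 wedge).
Quantity falls by |ΔQ| = |344 − 327.2| = 16.8.
DWL = ½ · t · |ΔQ| = ½ · 14 · 16.8 = $117.6.

Deadweight loss = $117.6 thousand.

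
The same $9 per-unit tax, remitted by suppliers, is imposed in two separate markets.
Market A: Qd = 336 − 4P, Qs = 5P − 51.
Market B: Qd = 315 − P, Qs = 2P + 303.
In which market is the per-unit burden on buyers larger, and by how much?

Market A: pre-tax P* = $43, Q* = 164; post-tax Q = 144; per-unit burden on buyers = $5.
Market B: pre-tax P* = $4, Q* = 311; post-tax Q = 305; per-unit burden on buyers = $6.
Difference: $5 vs $6 → market B is larger by $1.

Market B, by $1.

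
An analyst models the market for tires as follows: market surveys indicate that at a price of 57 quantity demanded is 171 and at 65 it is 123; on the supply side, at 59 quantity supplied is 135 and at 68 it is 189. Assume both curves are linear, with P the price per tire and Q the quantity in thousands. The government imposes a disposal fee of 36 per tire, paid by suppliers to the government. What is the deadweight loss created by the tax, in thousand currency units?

Deadweight loss = 1944 thousand.

Demand slope: (123 − 171)/(65 − 57) = -6, so Qd = 513 − 6P.
Supply slope: (189 − 135)/(68 − 59) = 6, so Qs = 6P − 219.
Without the tax, 513 − 6P = 6P − 219 gives 12P = 732, so P* = 61 and Q* = 147.
With the tax collected from suppliers, supply shifts: Qs = 6(P − 36) − 219.
New equilibrium: buyers pay 79, suppliers receive 43, Q = 39. (Wedge: Pb − Ps = 36.)
Quantity falls by |ΔQ| = |147 − 39| = 108.
DWL = ½ · t · |ΔQ| = ½ · 36 · 108 = 1944.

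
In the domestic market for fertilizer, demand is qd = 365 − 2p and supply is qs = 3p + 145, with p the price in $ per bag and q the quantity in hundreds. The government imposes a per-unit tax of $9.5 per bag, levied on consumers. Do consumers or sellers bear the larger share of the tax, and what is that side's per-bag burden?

Without the tax, 365 − 2p = 3p + 145 gives 5p = 220, so p* = $44 and q* = 277.
With the tax collected from consumers, demand (in seller-price terms) shifts: qd = 365 − 2(p + 9.5).
New equilibrium: consumers pay $49.7, sellers receive $40.2, q = 265.6. (Wedge: pb − ps = 9.5.)
Per-bag burden: consumers $5.7, sellers $3.8.
Consumers take the larger share because demand is less price-elastic here (demand slope 2 vs supply slope 3).
The less price-elastic side of the market bears the larger share of a per-unit tax.

Consumers bear the larger share: $5.7 per bag.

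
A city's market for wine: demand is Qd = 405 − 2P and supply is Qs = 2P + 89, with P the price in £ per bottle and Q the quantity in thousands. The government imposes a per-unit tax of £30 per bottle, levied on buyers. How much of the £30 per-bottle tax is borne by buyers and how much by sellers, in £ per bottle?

Before the tax: set 405 − 2P = 2P + 89 → P* = £79, Q* = 247.
With the tax collected from buyers, demand (in seller-price terms) shifts: Qd = 405 − 2(P + 30).
Solving gives Q = 217 with buyers paying £94 and sellers receiving £64 (the £30 wedge).
Burden on buyers: £15; on sellers: £15. (They sum to £30.)

Buyers bear £15 per bottle; sellers bear £15 per bottle.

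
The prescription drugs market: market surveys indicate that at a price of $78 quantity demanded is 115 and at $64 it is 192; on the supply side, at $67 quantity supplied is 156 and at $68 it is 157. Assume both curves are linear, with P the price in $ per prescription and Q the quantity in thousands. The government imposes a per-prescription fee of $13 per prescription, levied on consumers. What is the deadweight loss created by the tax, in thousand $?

Demand slope: (192 − 115)/(64 − 78) = -5.5, so Qd = 544 − 5.5P.
Supply slope: (157 − 156)/(68 − 67) = 1, so Qs = P + 89.
Without the tax, 544 − 5.5P = P + 89 gives 6.5P = 455, so P* = $70 and Q* = 159.
With the tax collected from consumers, demand (in seller-price terms) shifts: Qd = 544 − 5.5(P + 13).
New equilibrium: consumers pay $72, producers receive $59, Q = 148. (Wedge: Pb − Ps = 13.)
Quantity falls by |ΔQ| = |159 − 148| = 11.
DWL = ½ · t · |ΔQ| = ½ · 13 · 11 = $71.5.

Deadweight loss = $71.5 thousand.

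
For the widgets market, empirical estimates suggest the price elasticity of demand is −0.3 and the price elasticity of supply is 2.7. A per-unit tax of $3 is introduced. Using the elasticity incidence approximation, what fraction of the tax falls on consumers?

Consumers' share ≈ 0.9.

Incidence ratio: consumers' share ≈ εs / (εs + |εd|) = 2.7 / (2.7 + 0.3) = 0.9.
Supply is the more elastic side, so consumers bear the larger share.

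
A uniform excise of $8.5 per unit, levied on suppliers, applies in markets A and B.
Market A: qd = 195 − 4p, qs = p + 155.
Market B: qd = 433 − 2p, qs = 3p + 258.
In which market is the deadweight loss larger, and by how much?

Market A: pre-tax p* = $8, q* = 163; post-tax q = 156.2; deadweight loss = $28.9.
Market B: pre-tax p* = $35, q* = 363; post-tax q = 352.8; deadweight loss = $43.35.
Difference: $28.9 vs $43.35 → market B is larger by $14.45.

Market B, by $14.45.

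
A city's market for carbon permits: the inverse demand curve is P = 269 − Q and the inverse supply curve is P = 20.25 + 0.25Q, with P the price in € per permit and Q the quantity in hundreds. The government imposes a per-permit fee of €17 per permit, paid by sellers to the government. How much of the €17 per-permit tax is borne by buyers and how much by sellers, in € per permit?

Buyers bear €13.6 per permit; sellers bear €3.4 per permit.

Inverting to Q(P) form: Qd = 269 − P; Qs = 4P − 81.
Without the tax, 269 − P = 4P − 81 gives 5P = 350, so P* = €70 and Q* = 199.
With the tax collected from sellers, supply shifts: Qs = 4(P − 17) − 81.
New equilibrium: buyers pay €83.6, sellers receive €66.6, Q = 185.4. (Wedge: Pb − Ps = 17.)
Burden on buyers: €13.6; on sellers: €3.4. (They sum to €17.)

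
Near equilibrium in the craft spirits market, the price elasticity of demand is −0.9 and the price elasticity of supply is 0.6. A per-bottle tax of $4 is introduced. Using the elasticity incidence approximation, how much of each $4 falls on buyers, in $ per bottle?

Buyers bear ≈ $1.6 per bottle.

Incidence ratio: buyers' share ≈ εs / (εs + |εd|) = 0.6 / (0.6 + 0.9) = 0.4.
So buyers bear ≈ 0.4 × $4 = $1.6; producers bear $2.4.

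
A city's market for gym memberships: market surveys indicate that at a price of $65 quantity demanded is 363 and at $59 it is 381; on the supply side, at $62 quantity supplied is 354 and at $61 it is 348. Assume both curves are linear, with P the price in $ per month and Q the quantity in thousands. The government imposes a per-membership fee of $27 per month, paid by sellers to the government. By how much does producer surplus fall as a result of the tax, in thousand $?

Producer surplus falls by $3051 thousand.

Demand slope: (381 − 363)/(59 − 65) = -3, so Qd = 558 − 3P.
Supply slope: (348 − 354)/(61 − 62) = 6, so Qs = 6P − 18.
Without the tax, 558 − 3P = 6P − 18 gives 9P = 576, so P* = $64 and Q* = 366.
With the tax collected from sellers, supply shifts: Qs = 6(P − 27) − 18.
Solving gives Q = 312 with buyers paying $82 and sellers receiving $55 (the $27 wedge).
ΔPS is the trapezoid between Q = 312 and Q = 366 of height $9: ½ · (366 + 312) · 9 = $3051.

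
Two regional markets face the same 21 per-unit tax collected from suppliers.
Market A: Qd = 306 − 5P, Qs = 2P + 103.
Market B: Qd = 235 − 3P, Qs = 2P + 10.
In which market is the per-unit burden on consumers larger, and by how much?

Market B, by 2.4.

Market A: pre-tax P* = 29, Q* = 161; post-tax Q = 131; per-unit burden on consumers = 6.
Market B: pre-tax P* = 45, Q* = 100; post-tax Q = 74.8; per-unit burden on consumers = 8.4.
Difference: 6 vs 8.4 → market B is larger by 2.4.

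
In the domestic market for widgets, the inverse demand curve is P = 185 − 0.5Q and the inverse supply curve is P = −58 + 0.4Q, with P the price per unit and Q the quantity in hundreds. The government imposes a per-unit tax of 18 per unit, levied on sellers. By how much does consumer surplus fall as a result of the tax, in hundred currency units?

Rewrite in direct form: Qd = 370 − 2P and Qs = 2.5P + 145.
Without the tax, 370 − 2P = 2.5P + 145 gives 4.5P = 225, so P* = 50 and Q* = 270.
With the tax collected from sellers, supply shifts: Qs = 2.5(P − 18) + 145.
New equilibrium: buyers pay 60, sellers receive 42, Q = 250. (Wedge: Pb − Ps = 18.)
ΔCS is the trapezoid between Q = 250 and Q = 270 of height 10: ½ · (270 + 250) · 10 = 2600.

Consumer surplus falls by 2600 hundred.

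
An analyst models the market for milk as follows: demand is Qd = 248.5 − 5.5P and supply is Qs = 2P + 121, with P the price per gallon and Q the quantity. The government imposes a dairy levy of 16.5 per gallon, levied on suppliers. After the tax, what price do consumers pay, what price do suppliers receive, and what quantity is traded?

Consumers pay 21.4; suppliers receive 4.9; quantity = 130.8.

Before the tax: set 248.5 − 5.5P = 2P + 121 → P* = 17, Q* = 155.
With the tax collected from suppliers, supply shifts: Qs = 2(P − 16.5) + 121.
Solving gives Q = 130.8 with consumers paying 21.4 and suppliers receiving 4.9 (the 16.5 wedge).
The less price-elastic side of the market bears the larger share of a per-unit tax.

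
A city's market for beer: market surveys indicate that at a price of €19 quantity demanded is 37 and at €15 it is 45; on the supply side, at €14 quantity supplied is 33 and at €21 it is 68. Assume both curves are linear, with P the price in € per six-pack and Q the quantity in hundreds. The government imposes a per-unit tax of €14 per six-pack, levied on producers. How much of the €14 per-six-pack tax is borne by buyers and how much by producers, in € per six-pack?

Demand slope: (45 − 37)/(15 − 19) = -2, so Qd = 75 − 2P.
Supply slope: (68 − 33)/(21 − 14) = 5, so Qs = 5P − 37.
Before the tax: set 75 − 2P = 5P − 37 → P* = €16, Q* = 43.
With the tax collected from producers, supply shifts: Qs = 5(P − 14) − 37.
New equilibrium: buyers pay €26, producers receive €12, Q = 23. (Wedge: Pb − Ps = 14.)
Burden on buyers: €10; on producers: €4. (They sum to €14.)
The less price-elastic side of the market bears the larger share of a per-unit tax.

Buyers bear €10 per six-pack; producers bear €4 per six-pack.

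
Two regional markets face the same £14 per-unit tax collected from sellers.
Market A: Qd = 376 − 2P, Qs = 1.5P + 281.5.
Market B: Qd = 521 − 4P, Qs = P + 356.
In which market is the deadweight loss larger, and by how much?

Market A: pre-tax P* = £27, Q* = 322; post-tax Q = 310; deadweight loss = £84.
Market B: pre-tax P* = £33, Q* = 389; post-tax Q = 377.8; deadweight loss = £78.4.
Difference: £84 vs £78.4 → market A is larger by £5.6.

Market A, by £5.6.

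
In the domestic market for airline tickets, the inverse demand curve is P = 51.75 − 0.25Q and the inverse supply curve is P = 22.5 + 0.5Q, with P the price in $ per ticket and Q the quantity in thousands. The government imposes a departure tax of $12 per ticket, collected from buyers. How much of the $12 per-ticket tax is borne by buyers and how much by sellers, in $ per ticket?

Buyers bear $4 per ticket; sellers bear $8 per ticket.

Rewrite in direct form: Qd = 207 − 4P and Qs = 2P − 45.
Without the tax, 207 − 4P = 2P − 45 gives 6P = 252, so P* = $42 and Q* = 39.
With the tax collected from buyers, demand (in seller-price terms) shifts: Qd = 207 − 4(P + 12).
New equilibrium: buyers pay $46, sellers receive $34, Q = 23. (Wedge: Pb − Ps = 12.)
Burden on buyers: $4; on sellers: $8. (They sum to $12.)
The less price-elastic side of the market bears the larger share of a per-unit tax.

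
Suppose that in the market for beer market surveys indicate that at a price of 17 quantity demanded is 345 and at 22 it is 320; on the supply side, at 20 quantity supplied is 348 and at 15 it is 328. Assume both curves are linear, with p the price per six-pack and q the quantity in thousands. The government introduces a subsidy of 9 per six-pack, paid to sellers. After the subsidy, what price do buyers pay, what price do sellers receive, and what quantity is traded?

Demand slope: (320 − 345)/(22 − 17) = -5, so qd = 430 − 5p.
Supply slope: (328 − 348)/(15 − 20) = 4, so qs = 4p + 268.
Without the subsidy, 430 − 5p = 4p + 268 gives 9p = 162, so p* = 18 and q* = 340.
With a per-unit subsidy paid to sellers, each receives p + 9 per unit sold, so supply becomes qs = 4(p + 9) + 268.
New equilibrium: buyers pay 14, sellers receive 23, q = 360. (Wedge: pb − ps = −9.)

Buyers pay 14; sellers receive 23; quantity = 360.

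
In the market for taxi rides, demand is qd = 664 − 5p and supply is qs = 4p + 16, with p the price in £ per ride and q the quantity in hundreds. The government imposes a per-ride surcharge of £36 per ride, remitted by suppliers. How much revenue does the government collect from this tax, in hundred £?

Before the tax: set 664 − 5p = 4p + 16 → p* = £72, q* = 304.
With the tax collected from suppliers, supply shifts: qs = 4(p − 36) + 16.
Solving gives q = 224 with buyers paying £88 and suppliers receiving £52 (the £36 wedge).
Revenue = t · Q = 36 · 224 = £8064.

Tax revenue = £8064 hundred.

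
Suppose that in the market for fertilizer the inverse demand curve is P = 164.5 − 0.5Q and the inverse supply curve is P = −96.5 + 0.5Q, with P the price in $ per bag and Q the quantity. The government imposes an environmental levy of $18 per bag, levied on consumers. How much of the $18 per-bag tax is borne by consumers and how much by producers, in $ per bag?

Rewrite in direct form: Qd = 329 − 2P and Qs = 2P + 193.
Before the tax: set 329 − 2P = 2P + 193 → P* = $34, Q* = 261.
With the tax collected from consumers, demand (in seller-price terms) shifts: Qd = 329 − 2(P + 18).
New equilibrium: consumers pay $43, producers receive $25, Q = 243. (Wedge: Pb − Ps = 18.)
Burden on consumers: $9; on producers: $9. (They sum to $18.)

Consumers bear $9 per bag; producers bear $9 per bag.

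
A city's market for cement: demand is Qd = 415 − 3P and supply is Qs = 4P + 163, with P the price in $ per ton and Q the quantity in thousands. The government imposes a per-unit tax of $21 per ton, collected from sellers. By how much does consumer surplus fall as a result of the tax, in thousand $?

Before the tax: set 415 − 3P = 4P + 163 → P* = $36, Q* = 307.
With the tax collected from sellers, supply shifts: Qs = 4(P − 21) + 163.
Solving gives Q = 271 with buyers paying $48 and sellers receiving $27 (the $21 wedge).
ΔCS is the trapezoid between Q = 271 and Q = 307 of height $12: ½ · (307 + 271) · 12 = $3468.

Consumer surplus falls by $3468 thousand.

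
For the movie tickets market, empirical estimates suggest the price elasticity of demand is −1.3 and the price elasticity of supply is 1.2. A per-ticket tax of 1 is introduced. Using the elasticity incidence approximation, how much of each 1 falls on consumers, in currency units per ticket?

Consumers bear ≈ 0.48 per ticket.

Incidence ratio: consumers' share ≈ εs / (εs + |εd|) = 1.2 / (1.2 + 1.3) = 0.48.
So consumers bear ≈ 0.48 × 1 = 0.48; sellers bear 0.52.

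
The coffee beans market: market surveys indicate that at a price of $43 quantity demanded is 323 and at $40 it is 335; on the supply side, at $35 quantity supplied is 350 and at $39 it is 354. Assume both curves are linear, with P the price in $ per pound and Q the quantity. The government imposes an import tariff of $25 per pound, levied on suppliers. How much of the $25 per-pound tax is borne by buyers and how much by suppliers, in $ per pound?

Buyers bear $5 per pound; suppliers bear $20 per pound.

Demand slope: (335 − 323)/(40 − 43) = -4, so Qd = 495 − 4P.
Supply slope: (354 − 350)/(39 − 35) = 1, so Qs = P + 315.
Without the tax, 495 − 4P = P + 315 gives 5P = 180, so P* = $36 and Q* = 351.
With the tax collected from suppliers, supply shifts: Qs = (P − 25) + 315.
New equilibrium: buyers pay $41, suppliers receive $16, Q = 331. (Wedge: Pb − Ps = 25.)
Burden on buyers: $5; on suppliers: $20. (They sum to $25.)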